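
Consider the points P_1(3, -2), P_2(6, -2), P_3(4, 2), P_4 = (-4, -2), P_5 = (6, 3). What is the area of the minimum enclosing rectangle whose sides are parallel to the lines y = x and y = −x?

75

In coordinates u = x + y, v = x − y the rectangle is axis-aligned; the map (x,y)→(u,v) scales areas by 2.
u-values: 1, 4, 6, -6, 9; range = 9 − (-6) = 15.
v-values: 5, 8, 2, -2, 3; range = 8 − (-2) = 10.
Area = (15 × 10) / 2 = 75.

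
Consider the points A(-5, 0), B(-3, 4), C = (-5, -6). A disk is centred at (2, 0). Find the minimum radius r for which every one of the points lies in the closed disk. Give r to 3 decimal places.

9.220

The required radius is the distance from (2, 0) to the farthest point.
Squared distances: 49, 41, 85.
Maximum is 85, attained at C.
r = √85 ≈ 9.220.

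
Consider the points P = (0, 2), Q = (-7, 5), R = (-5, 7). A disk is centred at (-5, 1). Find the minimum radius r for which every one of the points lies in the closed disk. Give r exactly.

6

The required radius is the distance from (-5, 1) to the farthest point.
Squared distances: 26, 20, 36.
Maximum is 36, attained at R.
r = √36 = 6.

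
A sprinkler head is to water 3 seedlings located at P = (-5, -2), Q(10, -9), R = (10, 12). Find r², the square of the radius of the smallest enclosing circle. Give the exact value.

57677/450

Side lengths²: PQ² = 274, PR² = 421, QR² = 441.
Since QR² = 441 < 421 + 274 = 695, the triangle is acute, so the smallest enclosing circle is the circumcircle.
Circumcentre = (173/30, 1.5), r² = 57677/450.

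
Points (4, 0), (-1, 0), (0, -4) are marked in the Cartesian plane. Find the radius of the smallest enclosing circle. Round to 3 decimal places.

Call the three points A, B, C in the order given.
Side lengths²: AB² = 25, AC² = 32, BC² = 17.
Since AC² = 32 < 25 + 17 = 42, the triangle is acute, so the smallest enclosing circle is the circumcircle.
Circumcentre = (1.5, -1.5), r² = 8.5.
r = √(8.5) ≈ 2.915.

2.915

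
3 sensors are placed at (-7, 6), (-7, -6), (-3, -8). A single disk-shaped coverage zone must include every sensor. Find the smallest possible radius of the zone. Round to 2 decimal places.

7.28

Call the three points A, B, C in the order given.
Side lengths²: AB² = 144, AC² = 212, BC² = 20.
Since AC² = 212 ≥ 144 + 20 = 164, the angle opposite AC is not acute, so the smallest enclosing circle has AC as diameter.
Centre = midpoint of AC = (-5, -1), r² = 212/4 = 53.
r = √53 ≈ 7.28.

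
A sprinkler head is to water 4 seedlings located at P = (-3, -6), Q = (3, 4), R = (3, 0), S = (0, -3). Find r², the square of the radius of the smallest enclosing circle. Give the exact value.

The minimum enclosing circle of a finite set is fixed by two of the points (as a diameter) or three (as a circumcircle).
The farthest pair is P–Q with squared distance 136. The circle on this segment as diameter has centre (0, -1) and r² = 136/4 = 34.
Check R: distance² to centre = 10 ≤ 34, so it lies inside.
All remaining points lie in this disk, and no smaller disk contains both endpoints, so this is the minimum enclosing circle.

34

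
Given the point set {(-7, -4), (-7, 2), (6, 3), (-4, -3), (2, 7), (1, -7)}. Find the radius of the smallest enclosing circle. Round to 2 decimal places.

7.42

The minimum enclosing circle is determined by three boundary points: (-7, -4), (6, 3), (2, 7).
Their circumcentre is (-0.85, 0.15) with r² = 55.045.
The farthest remaining point (1, -7) is at distance² 54.545 ≤ 55.045.
r = √(55.045) ≈ 7.42.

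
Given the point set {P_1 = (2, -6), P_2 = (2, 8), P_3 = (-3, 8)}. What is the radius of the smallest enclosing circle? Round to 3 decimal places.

Side lengths²: P_1P_2² = 196, P_1P_3² = 221, P_2P_3² = 25.
Since P_1P_3² = 221 ≥ 196 + 25 = 221, the angle opposite P_1P_3 is not acute, so the smallest enclosing circle has P_1P_3 as diameter.
Centre = midpoint of P_1P_3 = (-0.5, 1), r² = 221/4 = 55.25.
r = √(55.25) ≈ 7.433.

7.433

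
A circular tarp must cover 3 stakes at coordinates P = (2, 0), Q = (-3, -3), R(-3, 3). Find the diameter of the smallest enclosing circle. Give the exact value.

6.8

Side lengths²: PQ² = 34, PR² = 34, QR² = 36.
Since QR² = 36 < 34 + 34 = 68, the triangle is acute, so the smallest enclosing circle is the circumcircle.
Circumcentre = (-1.4, 0), r² = 11.56.
Diameter = 2r = 2√(11.56) = 6.8.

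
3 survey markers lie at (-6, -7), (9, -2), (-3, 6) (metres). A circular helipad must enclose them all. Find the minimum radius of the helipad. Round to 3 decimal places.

Call the three points A, B, C in the order given.
Side lengths²: AB² = 250, AC² = 178, BC² = 208.
Since AB² = 250 < 208 + 178 = 386, the triangle is acute, so the smallest enclosing circle is the circumcircle.
Circumcentre = (5/9, -5/3), r² = 5785/81.
r = √(5785/81) ≈ 8.451.

8.451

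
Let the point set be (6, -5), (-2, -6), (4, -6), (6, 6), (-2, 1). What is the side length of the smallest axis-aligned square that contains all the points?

12

The bounding box has width 8 and height 12.
An axis-aligned square enclosing the set must have side ≥ max(width, height).
So the minimum side is max(8, 12) = 12.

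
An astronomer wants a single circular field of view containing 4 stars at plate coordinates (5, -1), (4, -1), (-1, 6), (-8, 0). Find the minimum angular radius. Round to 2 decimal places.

6.52

The minimum enclosing circle of a finite set is fixed by two of the points (as a diameter) or three (as a circumcircle).
The farthest pair is (5, -1)–(-8, 0) with squared distance 170. The circle on this segment as diameter has centre (-1.5, -0.5) and r² = 170/4 = 42.5.
Check (4, -1): distance² to centre = 30.5 ≤ 42.5, so it lies inside.
All remaining points lie in this disk, and no smaller disk contains both endpoints, so this is the minimum enclosing circle.
r = √(42.5) ≈ 6.52.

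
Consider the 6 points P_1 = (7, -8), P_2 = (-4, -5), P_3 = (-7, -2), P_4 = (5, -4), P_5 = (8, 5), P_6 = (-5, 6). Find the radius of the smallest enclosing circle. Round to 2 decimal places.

A smallest enclosing disk is always determined by at most three of the input points on its boundary.
The farthest pair is P_1–P_6 with squared distance 340. The circle on this segment as diameter has centre (1, -1) and r² = 340/4 = 85.
Check P_2: distance² to centre = 41 ≤ 85, so it lies inside.
All remaining points lie in this disk, and no smaller disk contains both endpoints, so this is the minimum enclosing circle.
r = √85 ≈ 9.22.

9.22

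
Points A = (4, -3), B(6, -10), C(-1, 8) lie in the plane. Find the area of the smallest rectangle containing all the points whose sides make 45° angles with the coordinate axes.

137.5

In coordinates u = x + y, v = x − y the rectangle is axis-aligned; the map (x,y)→(u,v) scales areas by 2.
u-values: 1, -4, 7; range = 7 − (-4) = 11.
v-values: 7, 16, -9; range = 16 − (-9) = 25.
Area = (11 × 25) / 2 = 137.5.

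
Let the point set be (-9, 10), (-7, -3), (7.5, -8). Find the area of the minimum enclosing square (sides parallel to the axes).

The bounding box has width 16.5 and height 18.
An axis-aligned square enclosing the set must have side ≥ max(width, height).
So the minimum side is max(16.5, 18) = 18.
Area = 18² = 324.

324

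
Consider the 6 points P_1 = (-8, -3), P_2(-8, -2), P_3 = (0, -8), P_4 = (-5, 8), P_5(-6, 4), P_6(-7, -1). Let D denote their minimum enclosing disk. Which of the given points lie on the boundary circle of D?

P_3, P_4

The minimum enclosing circle of a finite set is fixed by two of the points (as a diameter) or three (as a circumcircle).
The farthest pair is P_3–P_4 with squared distance 281. The circle on this segment as diameter has centre (-2.5, 0) and r² = 281/4 = 70.25.
Check P_1: distance² to centre = 39.25 ≤ 70.25, so it lies inside.
All remaining points lie in this disk, and no smaller disk contains both endpoints, so this is the minimum enclosing circle.
The points at distance exactly r from the centre are P_3, P_4 — 2 points.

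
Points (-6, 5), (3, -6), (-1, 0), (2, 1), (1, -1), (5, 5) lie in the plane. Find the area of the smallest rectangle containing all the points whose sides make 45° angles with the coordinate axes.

130

In coordinates u = x + y, v = x − y the rectangle is axis-aligned; the map (x,y)→(u,v) scales areas by 2.
u-values: -1, -3, -1, 3, 0, 10; range = 10 − (-3) = 13.
v-values: -11, 9, -1, 1, 2, 0; range = 9 − (-11) = 20.
Area = (13 × 20) / 2 = 130.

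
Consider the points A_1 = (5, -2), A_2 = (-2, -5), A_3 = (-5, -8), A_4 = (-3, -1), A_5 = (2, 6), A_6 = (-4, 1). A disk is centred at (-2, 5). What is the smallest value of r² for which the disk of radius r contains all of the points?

The required radius is the distance from (-2, 5) to the farthest point.
Squared distances: 98, 100, 178, 37, 17, 20.
Maximum is 178, attained at A_3.

178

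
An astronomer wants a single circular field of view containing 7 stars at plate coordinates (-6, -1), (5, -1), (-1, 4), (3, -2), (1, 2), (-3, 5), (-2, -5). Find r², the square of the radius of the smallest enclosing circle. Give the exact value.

By Welzl's lemma the MEC is supported by two points (diametrically opposite) or three points (on a circumcircle).
The minimum enclosing circle is determined by three boundary points: (-6, -1), (5, -1), (-3, 5).
Their circumcentre is (-0.5, 0) with r² = 31.25.
The farthest remaining point (-2, -5) is at distance² 27.25 ≤ 31.25.

31.25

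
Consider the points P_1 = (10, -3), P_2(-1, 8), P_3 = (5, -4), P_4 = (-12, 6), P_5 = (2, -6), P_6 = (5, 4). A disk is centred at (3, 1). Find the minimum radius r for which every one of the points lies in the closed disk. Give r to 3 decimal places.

15.811

The required radius is the distance from (3, 1) to the farthest point.
Squared distances: 65, 65, 29, 250, 50, 13.
Maximum is 250, attained at P_4.
r = √250 ≈ 15.811.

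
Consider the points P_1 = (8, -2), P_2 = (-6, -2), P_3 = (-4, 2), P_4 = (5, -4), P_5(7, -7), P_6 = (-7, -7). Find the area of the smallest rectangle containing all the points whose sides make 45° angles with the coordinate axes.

200

In coordinates u = x + y, v = x − y the rectangle is axis-aligned; the map (x,y)→(u,v) scales areas by 2.
u-values: 6, -8, -2, 1, 0, -14; range = 6 − (-14) = 20.
v-values: 10, -4, -6, 9, 14, 0; range = 14 − (-6) = 20.
Area = (20 × 20) / 2 = 200.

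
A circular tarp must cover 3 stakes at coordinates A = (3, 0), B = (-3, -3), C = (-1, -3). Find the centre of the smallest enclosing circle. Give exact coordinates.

(0, -1.5)

Side lengths²: AB² = 45, AC² = 25, BC² = 4.
Since AB² = 45 ≥ 25 + 4 = 29, the angle opposite AB is not acute, so the smallest enclosing circle has AB as diameter.
Centre = midpoint of AB = (0, -1.5), r² = 45/4 = 11.25.
Centre = (0, -1.5).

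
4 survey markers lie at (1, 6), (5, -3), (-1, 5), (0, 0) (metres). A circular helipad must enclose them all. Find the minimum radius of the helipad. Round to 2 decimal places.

5.01

The minimum enclosing circle of a finite set is fixed by two of the points (as a diameter) or three (as a circumcircle).
The minimum enclosing circle is determined by three boundary points: (1, 6), (5, -3), (-1, 5).
Their circumcentre is (24/11, 25/22) with r² = 12125/484.
The farthest remaining point (0, 0) is at distance² 2929/484 ≤ 12125/484.
r = √(12125/484) ≈ 5.01.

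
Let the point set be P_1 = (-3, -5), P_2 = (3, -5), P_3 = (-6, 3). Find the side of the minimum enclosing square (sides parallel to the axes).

9

The bounding box has width 9 and height 8.
An axis-aligned square enclosing the set must have side ≥ max(width, height).
So the minimum side is max(9, 8) = 9.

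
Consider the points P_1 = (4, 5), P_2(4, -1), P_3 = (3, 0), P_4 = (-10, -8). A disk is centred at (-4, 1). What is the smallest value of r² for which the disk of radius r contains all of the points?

117

The required radius is the distance from (-4, 1) to the farthest point.
Squared distances: 80, 68, 50, 117.
Maximum is 117, attained at P_4.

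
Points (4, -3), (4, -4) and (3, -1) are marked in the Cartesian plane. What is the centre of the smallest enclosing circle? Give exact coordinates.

(3.5, -2.5)

Call the three points A, B, C in the order given.
Side lengths²: AB² = 1, AC² = 5, BC² = 10.
Since BC² = 10 ≥ 5 + 1 = 6, the angle opposite BC is not acute, so the smallest enclosing circle has BC as diameter.
Centre = midpoint of BC = (3.5, -2.5), r² = 10/4 = 2.5.
Centre = (3.5, -2.5).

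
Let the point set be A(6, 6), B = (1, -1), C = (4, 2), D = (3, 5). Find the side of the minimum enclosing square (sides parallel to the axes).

The bounding box has width 5 and height 7.
An axis-aligned square enclosing the set must have side ≥ max(width, height).
So the minimum side is max(5, 7) = 7.

7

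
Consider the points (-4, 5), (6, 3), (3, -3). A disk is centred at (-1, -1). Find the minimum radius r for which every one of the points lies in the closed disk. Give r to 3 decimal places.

The required radius is the distance from (-1, -1) to the farthest point.
Squared distances: 45, 65, 20.
Maximum is 65, attained at (6, 3).
r = √65 ≈ 8.062.

8.062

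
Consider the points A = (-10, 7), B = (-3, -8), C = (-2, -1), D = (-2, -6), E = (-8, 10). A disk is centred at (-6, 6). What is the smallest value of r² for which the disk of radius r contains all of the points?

205

The required radius is the distance from (-6, 6) to the farthest point.
Squared distances: 17, 205, 65, 160, 20.
Maximum is 205, attained at B.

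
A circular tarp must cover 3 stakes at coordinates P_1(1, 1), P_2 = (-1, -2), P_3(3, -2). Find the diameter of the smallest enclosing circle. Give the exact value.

Side lengths²: P_1P_2² = 13, P_1P_3² = 13, P_2P_3² = 16.
Since P_2P_3² = 16 < 13 + 13 = 26, the triangle is acute, so the smallest enclosing circle is the circumcircle.
Circumcentre = (1, -7/6), r² = 169/36.
Diameter = 2r = 2√(169/36) = 13/3.

13/3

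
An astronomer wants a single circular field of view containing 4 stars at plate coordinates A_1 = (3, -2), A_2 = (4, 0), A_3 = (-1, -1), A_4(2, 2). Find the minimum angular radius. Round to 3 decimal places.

By Welzl's lemma the MEC is supported by two points (diametrically opposite) or three points (on a circumcircle).
The farthest pair is A_2–A_3 with squared distance 26. The circle on this segment as diameter has centre (1.5, -0.5) and r² = 26/4 = 6.5.
Check A_1: distance² to centre = 4.5 ≤ 6.5, so it lies inside.
All remaining points lie in this disk, and no smaller disk contains both endpoints, so this is the minimum enclosing circle.
r = √(6.5) ≈ 2.550.

2.550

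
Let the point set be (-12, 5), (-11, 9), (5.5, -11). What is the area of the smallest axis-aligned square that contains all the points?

400

The bounding box has width 17.5 and height 20.
An axis-aligned square enclosing the set must have side ≥ max(width, height).
So the minimum side is max(17.5, 20) = 20.
Area = 20² = 400.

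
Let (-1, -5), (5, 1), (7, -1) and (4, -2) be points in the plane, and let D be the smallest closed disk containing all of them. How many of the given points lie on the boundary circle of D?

3

The minimum enclosing circle of a finite set is fixed by two of the points (as a diameter) or three (as a circumcircle).
The farthest pair is (-1, -5)–(7, -1) with squared distance 80. The circle on this segment as diameter has centre (3, -3) and r² = 80/4 = 20.
Check (5, 1): distance² to centre = 20 ≤ 20, so it lies inside.
All remaining points lie in this disk, and no smaller disk contains both endpoints, so this is the minimum enclosing circle.
The points at distance exactly r from the centre are (-1, -5), (5, 1), (7, -1) — 3 points.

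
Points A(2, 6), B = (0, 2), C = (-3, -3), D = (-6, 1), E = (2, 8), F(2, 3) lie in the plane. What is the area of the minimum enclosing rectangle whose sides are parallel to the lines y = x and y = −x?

In coordinates u = x + y, v = x − y the rectangle is axis-aligned; the map (x,y)→(u,v) scales areas by 2.
u-values: 8, 2, -6, -5, 10, 5; range = 10 − (-6) = 16.
v-values: -4, -2, 0, -7, -6, -1; range = 0 − (-7) = 7.
Area = (16 × 7) / 2 = 56.

56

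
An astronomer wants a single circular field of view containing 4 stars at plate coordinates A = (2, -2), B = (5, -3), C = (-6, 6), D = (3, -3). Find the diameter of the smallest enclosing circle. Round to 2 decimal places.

14.21

The farthest pair is B–C with squared distance 202. The circle on this segment as diameter has centre (-0.5, 1.5) and r² = 202/4 = 50.5.
Check A: distance² to centre = 18.5 ≤ 50.5, so it lies inside.
All remaining points lie in this disk, and no smaller disk contains both endpoints, so this is the minimum enclosing circle.
Diameter = 2r = 2√(50.5) ≈ 14.21.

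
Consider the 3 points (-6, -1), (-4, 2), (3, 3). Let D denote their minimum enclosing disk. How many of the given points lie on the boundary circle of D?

Call the three points A, B, C in the order given.
Side lengths²: AB² = 13, AC² = 97, BC² = 50.
Since AC² = 97 ≥ 50 + 13 = 63, the angle opposite AC is not acute, so the smallest enclosing circle has AC as diameter.
Centre = midpoint of AC = (-1.5, 1), r² = 97/4 = 24.25.
The points at distance exactly r from the centre are (-6, -1), (3, 3) — 2 points.

2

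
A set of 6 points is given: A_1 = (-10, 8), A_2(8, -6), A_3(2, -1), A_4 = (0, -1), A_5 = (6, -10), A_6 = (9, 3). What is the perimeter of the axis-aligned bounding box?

Width = max x − min x = 9 − (-10) = 19.
Height = max y − min y = 8 − (-10) = 18.
Perimeter = 2(19 + 18) = 74.

74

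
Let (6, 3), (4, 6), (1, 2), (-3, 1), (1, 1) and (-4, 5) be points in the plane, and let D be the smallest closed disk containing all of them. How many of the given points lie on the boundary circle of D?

2

The farthest pair is (6, 3)–(-4, 5) with squared distance 104. The circle on this segment as diameter has centre (1, 4) and r² = 104/4 = 26.
Check (4, 6): distance² to centre = 13 ≤ 26, so it lies inside.
All remaining points lie in this disk, and no smaller disk contains both endpoints, so this is the minimum enclosing circle.
The points at distance exactly r from the centre are (6, 3), (-4, 5) — 2 points.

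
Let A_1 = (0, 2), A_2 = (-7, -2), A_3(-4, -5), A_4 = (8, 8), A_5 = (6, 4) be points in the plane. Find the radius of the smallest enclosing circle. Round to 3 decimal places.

The minimum enclosing circle of a finite set is fixed by two of the points (as a diameter) or three (as a circumcircle).
The minimum enclosing circle is determined by three boundary points: A_2, A_3, A_4.
Their circumcentre is (0.7, 2.7) with r² = 81.38.
The farthest remaining point A_5 is at distance² 29.78 ≤ 81.38.
r = √(81.38) ≈ 9.021.

9.021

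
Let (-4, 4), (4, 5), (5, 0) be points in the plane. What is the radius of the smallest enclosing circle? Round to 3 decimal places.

4.924

Call the three points A, B, C in the order given.
Side lengths²: AB² = 65, AC² = 97, BC² = 26.
Since AC² = 97 ≥ 65 + 26 = 91, the angle opposite AC is not acute, so the smallest enclosing circle has AC as diameter.
Centre = midpoint of AC = (0.5, 2), r² = 97/4 = 24.25.
r = √(24.25) ≈ 4.924.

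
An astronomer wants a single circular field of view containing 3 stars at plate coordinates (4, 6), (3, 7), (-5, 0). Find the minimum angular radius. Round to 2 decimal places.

Call the three points A, B, C in the order given.
Side lengths²: AB² = 2, AC² = 117, BC² = 113.
Since AC² = 117 ≥ 113 + 2 = 115, the angle opposite AC is not acute, so the smallest enclosing circle has AC as diameter.
Centre = midpoint of AC = (-0.5, 3), r² = 117/4 = 29.25.
r = √(29.25) ≈ 5.41.

5.41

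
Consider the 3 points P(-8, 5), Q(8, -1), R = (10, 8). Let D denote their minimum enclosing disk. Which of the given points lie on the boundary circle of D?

Side lengths²: PQ² = 292, PR² = 333, QR² = 85.
Since PR² = 333 < 292 + 85 = 377, the triangle is acute, so the smallest enclosing circle is the circumcircle.
Circumcentre = (63/52, 68/13), r² = 229585/2704.
The points at distance exactly r from the centre are P, Q, R — 3 points.

P, Q, R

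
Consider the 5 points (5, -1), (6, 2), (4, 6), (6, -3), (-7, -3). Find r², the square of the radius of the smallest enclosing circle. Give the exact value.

The minimum enclosing circle of a finite set is fixed by two of the points (as a diameter) or three (as a circumcircle).
The minimum enclosing circle is determined by three boundary points: (4, 6), (6, -3), (-7, -3).
Their circumcentre is (-0.5, 5/18) with r² = 8585/162.
The farthest remaining point (6, 2) is at distance² 7325/162 ≤ 8585/162.

8585/162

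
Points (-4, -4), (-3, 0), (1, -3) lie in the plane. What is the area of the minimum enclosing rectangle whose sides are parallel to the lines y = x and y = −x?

21

In coordinates u = x + y, v = x − y the rectangle is axis-aligned; the map (x,y)→(u,v) scales areas by 2.
u-values: -8, -3, -2; range = -2 − (-8) = 6.
v-values: 0, -3, 4; range = 4 − (-3) = 7.
Area = (6 × 7) / 2 = 21.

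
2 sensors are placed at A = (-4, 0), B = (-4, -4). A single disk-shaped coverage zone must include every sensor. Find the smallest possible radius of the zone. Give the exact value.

2

The smallest circle enclosing two points has them as diameter endpoints.
Centre = midpoint = (-4, -2); r² = |AB|²/4 = 16/4 = 4.
r = √4 = 2.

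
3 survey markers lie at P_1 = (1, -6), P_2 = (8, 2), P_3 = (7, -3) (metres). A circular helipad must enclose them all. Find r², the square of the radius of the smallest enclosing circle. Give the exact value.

28.25

Side lengths²: P_1P_2² = 113, P_1P_3² = 45, P_2P_3² = 26.
Since P_1P_2² = 113 ≥ 45 + 26 = 71, the angle opposite P_1P_2 is not acute, so the smallest enclosing circle has P_1P_2 as diameter.
Centre = midpoint of P_1P_2 = (4.5, -2), r² = 113/4 = 28.25.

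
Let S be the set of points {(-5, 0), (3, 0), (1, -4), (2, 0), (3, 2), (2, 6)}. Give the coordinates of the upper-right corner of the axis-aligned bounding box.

x-range [-5, 3], y-range [-4, 6].
The upper-right corner is (3, 6).

(3, 6)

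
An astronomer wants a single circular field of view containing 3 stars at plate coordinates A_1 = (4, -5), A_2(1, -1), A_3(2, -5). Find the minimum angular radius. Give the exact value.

2.5

Side lengths²: A_1A_2² = 25, A_1A_3² = 4, A_2A_3² = 17.
Since A_1A_2² = 25 ≥ 17 + 4 = 21, the angle opposite A_1A_2 is not acute, so the smallest enclosing circle has A_1A_2 as diameter.
Centre = midpoint of A_1A_2 = (2.5, -3), r² = 25/4 = 6.25.
r = √(6.25) = 2.5.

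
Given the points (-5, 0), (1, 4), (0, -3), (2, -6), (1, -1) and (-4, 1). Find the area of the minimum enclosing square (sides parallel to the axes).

100

The bounding box has width 7 and height 10.
An axis-aligned square enclosing the set must have side ≥ max(width, height).
So the minimum side is max(7, 10) = 10.
Area = 10² = 100.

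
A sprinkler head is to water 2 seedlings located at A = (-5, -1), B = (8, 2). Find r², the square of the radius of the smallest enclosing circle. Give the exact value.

The smallest circle enclosing two points has them as diameter endpoints.
Centre = midpoint = (1.5, 0.5); r² = |AB|²/4 = 178/4 = 44.5.

44.5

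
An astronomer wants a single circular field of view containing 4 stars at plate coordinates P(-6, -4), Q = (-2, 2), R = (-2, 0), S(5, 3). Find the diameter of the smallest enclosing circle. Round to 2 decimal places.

13.04

The farthest pair is P–S with squared distance 170. The circle on this segment as diameter has centre (-0.5, -0.5) and r² = 170/4 = 42.5.
Check Q: distance² to centre = 8.5 ≤ 42.5, so it lies inside.
All remaining points lie in this disk, and no smaller disk contains both endpoints, so this is the minimum enclosing circle.
Diameter = 2r = 2√(42.5) ≈ 13.04.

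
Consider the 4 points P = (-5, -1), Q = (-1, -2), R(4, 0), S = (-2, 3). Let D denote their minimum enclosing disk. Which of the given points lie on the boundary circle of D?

P, R

The minimum enclosing circle of a finite set is fixed by two of the points (as a diameter) or three (as a circumcircle).
The farthest pair is P–R with squared distance 82. The circle on this segment as diameter has centre (-0.5, -0.5) and r² = 82/4 = 20.5.
Check Q: distance² to centre = 2.5 ≤ 20.5, so it lies inside.
All remaining points lie in this disk, and no smaller disk contains both endpoints, so this is the minimum enclosing circle.
The points at distance exactly r from the centre are P, R — 2 points.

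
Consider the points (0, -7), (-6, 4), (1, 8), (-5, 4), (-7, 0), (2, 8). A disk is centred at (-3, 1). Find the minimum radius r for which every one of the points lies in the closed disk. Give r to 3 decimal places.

The required radius is the distance from (-3, 1) to the farthest point.
Squared distances: 73, 18, 65, 13, 17, 74.
Maximum is 74, attained at (2, 8).
r = √74 ≈ 8.602.

8.602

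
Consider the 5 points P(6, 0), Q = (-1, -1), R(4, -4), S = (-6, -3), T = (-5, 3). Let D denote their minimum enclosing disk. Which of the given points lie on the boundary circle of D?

P, S, T

A smallest enclosing disk is always determined by at most three of the input points on its boundary.
The minimum enclosing circle is determined by three boundary points: P, S, T.
Their circumcentre is (-7/46, -41/46) with r² = 40885/1058.
The farthest remaining point R is at distance² 28465/1058 ≤ 40885/1058.
The points at distance exactly r from the centre are P, S, T — 3 points.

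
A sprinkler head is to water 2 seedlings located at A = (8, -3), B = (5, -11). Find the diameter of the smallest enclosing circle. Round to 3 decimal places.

8.544

The smallest circle enclosing two points has them as diameter endpoints.
Centre = midpoint = (6.5, -7); r² = |AB|²/4 = 73/4 = 18.25.
Diameter = 2r = 2√(18.25) ≈ 8.544.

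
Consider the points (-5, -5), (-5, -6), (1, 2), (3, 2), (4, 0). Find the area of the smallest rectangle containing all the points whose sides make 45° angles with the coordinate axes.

40

In coordinates u = x + y, v = x − y the rectangle is axis-aligned; the map (x,y)→(u,v) scales areas by 2.
u-values: -10, -11, 3, 5, 4; range = 5 − (-11) = 16.
v-values: 0, 1, -1, 1, 4; range = 4 − (-1) = 5.
Area = (16 × 5) / 2 = 40.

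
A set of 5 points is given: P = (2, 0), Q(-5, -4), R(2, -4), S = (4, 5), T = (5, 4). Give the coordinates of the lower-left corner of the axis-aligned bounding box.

x-range [-5, 5], y-range [-4, 5].
The lower-left corner is (-5, -4).

(-5, -4)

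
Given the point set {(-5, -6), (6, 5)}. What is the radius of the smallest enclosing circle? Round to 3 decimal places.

7.778

The smallest circle enclosing two points has them as diameter endpoints.
Centre = midpoint = (0.5, -0.5); r² = |(-5, -6)−(6, 5)|²/4 = 242/4 = 60.5.
r = √(60.5) ≈ 7.778.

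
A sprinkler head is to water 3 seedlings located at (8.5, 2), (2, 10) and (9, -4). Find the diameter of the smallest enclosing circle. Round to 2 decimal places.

15.65

Call the three points A, B, C in the order given.
Side lengths²: AB² = 106.25, AC² = 36.25, BC² = 245.
Since BC² = 245 ≥ 106.25 + 36.25 = 142.5, the angle opposite BC is not acute, so the smallest enclosing circle has BC as diameter.
Centre = midpoint of BC = (5.5, 3), r² = 245/4 = 61.25.
Diameter = 2r = 2√(61.25) ≈ 15.65.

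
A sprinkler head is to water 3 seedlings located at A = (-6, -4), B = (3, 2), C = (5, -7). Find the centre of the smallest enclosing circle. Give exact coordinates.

Side lengths²: AB² = 117, AC² = 130, BC² = 85.
Since AC² = 130 < 117 + 85 = 202, the triangle is acute, so the smallest enclosing circle is the circumcircle.
Circumcentre = (5/62, -209/62), r² = 71825/1922.
Centre = (5/62, -209/62).

(5/62, -209/62)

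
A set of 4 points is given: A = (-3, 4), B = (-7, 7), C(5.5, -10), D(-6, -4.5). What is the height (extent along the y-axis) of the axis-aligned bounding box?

17

max y = 7, min y = -10, so height = 17.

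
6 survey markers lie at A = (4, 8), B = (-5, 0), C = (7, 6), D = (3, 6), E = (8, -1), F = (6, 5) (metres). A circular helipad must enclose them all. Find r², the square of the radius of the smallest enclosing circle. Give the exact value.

The minimum enclosing circle is determined by three boundary points: B, C, E.
Their circumcentre is (5/3, 5/3) with r² = 425/9.
The farthest remaining point A is at distance² 410/9 ≤ 425/9.

425/9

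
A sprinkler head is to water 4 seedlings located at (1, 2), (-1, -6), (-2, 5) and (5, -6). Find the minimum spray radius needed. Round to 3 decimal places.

The farthest pair is (-2, 5)–(5, -6) with squared distance 170. The circle on this segment as diameter has centre (1.5, -0.5) and r² = 170/4 = 42.5.
Check (1, 2): distance² to centre = 6.5 ≤ 42.5, so it lies inside.
All remaining points lie in this disk, and no smaller disk contains both endpoints, so this is the minimum enclosing circle.
r = √(42.5) ≈ 6.519.

6.519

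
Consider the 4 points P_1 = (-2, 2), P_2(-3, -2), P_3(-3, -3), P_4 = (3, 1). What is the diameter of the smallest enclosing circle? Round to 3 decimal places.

7.211

A smallest enclosing disk is always determined by at most three of the input points on its boundary.
The farthest pair is P_3–P_4 with squared distance 52. The circle on this segment as diameter has centre (0, -1) and r² = 52/4 = 13.
Check P_1: distance² to centre = 13 ≤ 13, so it lies inside.
All remaining points lie in this disk, and no smaller disk contains both endpoints, so this is the minimum enclosing circle.
Diameter = 2r = 2√13 ≈ 7.211.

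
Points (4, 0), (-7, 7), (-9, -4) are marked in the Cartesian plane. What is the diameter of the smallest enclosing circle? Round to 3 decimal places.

Call the three points A, B, C in the order given.
Side lengths²: AB² = 170, AC² = 185, BC² = 125.
Since AC² = 185 < 170 + 125 = 295, the triangle is acute, so the smallest enclosing circle is the circumcircle.
Circumcentre = (-179/54, 35/54), r² = 78625/1458.
Diameter = 2r = 2√(78625/1458) ≈ 14.687.

14.687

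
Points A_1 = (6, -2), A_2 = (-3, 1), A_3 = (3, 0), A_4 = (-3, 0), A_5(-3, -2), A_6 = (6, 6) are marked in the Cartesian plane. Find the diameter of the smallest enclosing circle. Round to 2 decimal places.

By Welzl's lemma the MEC is supported by two points (diametrically opposite) or three points (on a circumcircle).
The farthest pair is A_5–A_6 with squared distance 145. The circle on this segment as diameter has centre (1.5, 2) and r² = 145/4 = 36.25.
Check A_1: distance² to centre = 36.25 ≤ 36.25, so it lies inside.
All remaining points lie in this disk, and no smaller disk contains both endpoints, so this is the minimum enclosing circle.
Diameter = 2r = 2√(36.25) ≈ 12.04.

12.04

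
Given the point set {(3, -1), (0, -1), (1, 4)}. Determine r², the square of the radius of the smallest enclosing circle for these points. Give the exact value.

7.54

Call the three points A, B, C in the order given.
Side lengths²: AB² = 9, AC² = 29, BC² = 26.
Since AC² = 29 < 26 + 9 = 35, the triangle is acute, so the smallest enclosing circle is the circumcircle.
Circumcentre = (1.5, 1.3), r² = 7.54.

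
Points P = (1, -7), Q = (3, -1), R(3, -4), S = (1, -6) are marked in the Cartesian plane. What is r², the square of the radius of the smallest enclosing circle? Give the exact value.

10

By Welzl's lemma the MEC is supported by two points (diametrically opposite) or three points (on a circumcircle).
The farthest pair is P–Q with squared distance 40. The circle on this segment as diameter has centre (2, -4) and r² = 40/4 = 10.
Check R: distance² to centre = 1 ≤ 10, so it lies inside.
All remaining points lie in this disk, and no smaller disk contains both endpoints, so this is the minimum enclosing circle.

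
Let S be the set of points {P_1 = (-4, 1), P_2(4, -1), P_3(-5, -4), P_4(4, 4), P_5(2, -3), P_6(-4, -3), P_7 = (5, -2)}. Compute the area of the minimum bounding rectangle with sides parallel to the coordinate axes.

x ranges over [-5, 5], width 10.
y ranges over [-4, 4], height 8.
Area = 10 × 8 = 80.

80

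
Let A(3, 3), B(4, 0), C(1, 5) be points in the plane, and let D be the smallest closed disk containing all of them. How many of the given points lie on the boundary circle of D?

2

Side lengths²: AB² = 10, AC² = 8, BC² = 34.
Since BC² = 34 ≥ 10 + 8 = 18, the angle opposite BC is not acute, so the smallest enclosing circle has BC as diameter.
Centre = midpoint of BC = (2.5, 2.5), r² = 34/4 = 8.5.
The points at distance exactly r from the centre are B, C — 2 points.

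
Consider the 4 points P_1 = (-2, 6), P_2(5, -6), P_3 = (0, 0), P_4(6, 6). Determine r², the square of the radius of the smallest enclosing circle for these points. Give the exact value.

27985/576

By Welzl's lemma the MEC is supported by two points (diametrically opposite) or three points (on a circumcircle).
The minimum enclosing circle is determined by three boundary points: P_1, P_2, P_4.
Their circumcentre is (2, 7/24) with r² = 27985/576.
The farthest remaining point P_3 is at distance² 2353/576 ≤ 27985/576.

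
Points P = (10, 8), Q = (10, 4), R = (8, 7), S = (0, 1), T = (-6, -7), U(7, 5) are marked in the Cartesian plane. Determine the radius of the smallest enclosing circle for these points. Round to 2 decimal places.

A smallest enclosing disk is always determined by at most three of the input points on its boundary.
The farthest pair is P–T with squared distance 481. The circle on this segment as diameter has centre (2, 0.5) and r² = 481/4 = 120.25.
Check Q: distance² to centre = 76.25 ≤ 120.25, so it lies inside.
All remaining points lie in this disk, and no smaller disk contains both endpoints, so this is the minimum enclosing circle.
r = √(120.25) ≈ 10.97.

10.97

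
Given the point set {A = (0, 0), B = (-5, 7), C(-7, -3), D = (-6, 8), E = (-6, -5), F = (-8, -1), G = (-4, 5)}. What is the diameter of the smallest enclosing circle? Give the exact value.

By Welzl's lemma the MEC is supported by two points (diametrically opposite) or three points (on a circumcircle).
The farthest pair is D–E with squared distance 169. The circle on this segment as diameter has centre (-6, 1.5) and r² = 169/4 = 42.25.
Check A: distance² to centre = 38.25 ≤ 42.25, so it lies inside.
All remaining points lie in this disk, and no smaller disk contains both endpoints, so this is the minimum enclosing circle.
Diameter = 2r = 2√(42.25) = 13.

13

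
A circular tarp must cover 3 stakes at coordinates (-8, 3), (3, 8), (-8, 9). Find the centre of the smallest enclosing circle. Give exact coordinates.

(-30/11, 6)

Call the three points A, B, C in the order given.
Side lengths²: AB² = 146, AC² = 36, BC² = 122.
Since AB² = 146 < 122 + 36 = 158, the triangle is acute, so the smallest enclosing circle is the circumcircle.
Circumcentre = (-30/11, 6), r² = 4453/121.
Centre = (-30/11, 6).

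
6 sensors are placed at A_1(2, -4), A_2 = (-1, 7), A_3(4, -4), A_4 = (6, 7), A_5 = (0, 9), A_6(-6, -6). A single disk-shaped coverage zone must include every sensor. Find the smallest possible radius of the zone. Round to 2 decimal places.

By Welzl's lemma the MEC is supported by two points (diametrically opposite) or three points (on a circumcircle).
The farthest pair is A_4–A_6 with squared distance 313. The circle on this segment as diameter has centre (0, 0.5) and r² = 313/4 = 78.25.
Check A_1: distance² to centre = 24.25 ≤ 78.25, so it lies inside.
All remaining points lie in this disk, and no smaller disk contains both endpoints, so this is the minimum enclosing circle.
r = √(78.25) ≈ 8.85.

8.85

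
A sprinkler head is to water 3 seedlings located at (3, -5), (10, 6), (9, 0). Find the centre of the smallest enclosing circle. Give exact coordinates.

(6.5, 0.5)

Call the three points A, B, C in the order given.
Side lengths²: AB² = 170, AC² = 61, BC² = 37.
Since AB² = 170 ≥ 61 + 37 = 98, the angle opposite AB is not acute, so the smallest enclosing circle has AB as diameter.
Centre = midpoint of AB = (6.5, 0.5), r² = 170/4 = 42.5.
Centre = (6.5, 0.5).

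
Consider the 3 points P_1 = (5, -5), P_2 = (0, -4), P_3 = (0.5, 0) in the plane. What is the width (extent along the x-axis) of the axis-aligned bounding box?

5

max x = 5, min x = 0, so width = 5.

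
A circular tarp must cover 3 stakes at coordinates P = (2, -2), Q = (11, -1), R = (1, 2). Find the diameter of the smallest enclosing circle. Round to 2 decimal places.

Side lengths²: PQ² = 82, PR² = 17, QR² = 109.
Since QR² = 109 ≥ 82 + 17 = 99, the angle opposite QR is not acute, so the smallest enclosing circle has QR as diameter.
Centre = midpoint of QR = (6, 0.5), r² = 109/4 = 27.25.
Diameter = 2r = 2√(27.25) ≈ 10.44.

10.44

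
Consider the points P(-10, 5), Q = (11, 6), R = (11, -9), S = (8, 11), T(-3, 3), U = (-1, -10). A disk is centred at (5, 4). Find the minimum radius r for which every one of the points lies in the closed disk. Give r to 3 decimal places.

15.232

The required radius is the distance from (5, 4) to the farthest point.
Squared distances: 226, 40, 205, 58, 65, 232.
Maximum is 232, attained at U.
r = √232 ≈ 15.232.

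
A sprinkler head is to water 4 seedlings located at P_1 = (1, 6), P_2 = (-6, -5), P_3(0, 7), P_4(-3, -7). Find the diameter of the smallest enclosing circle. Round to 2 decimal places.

14.32

By Welzl's lemma the MEC is supported by two points (diametrically opposite) or three points (on a circumcircle).
The farthest pair is P_3–P_4 with squared distance 205. The circle on this segment as diameter has centre (-1.5, 0) and r² = 205/4 = 51.25.
Check P_1: distance² to centre = 42.25 ≤ 51.25, so it lies inside.
All remaining points lie in this disk, and no smaller disk contains both endpoints, so this is the minimum enclosing circle.
Diameter = 2r = 2√(51.25) ≈ 14.32.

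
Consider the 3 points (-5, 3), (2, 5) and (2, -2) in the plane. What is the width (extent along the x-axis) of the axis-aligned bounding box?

max x = 2, min x = -5, so width = 7.

7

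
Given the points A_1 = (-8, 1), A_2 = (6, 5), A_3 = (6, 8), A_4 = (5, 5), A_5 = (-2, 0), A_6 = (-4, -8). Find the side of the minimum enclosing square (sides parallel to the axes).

16

The bounding box has width 14 and height 16.
An axis-aligned square enclosing the set must have side ≥ max(width, height).
So the minimum side is max(14, 16) = 16.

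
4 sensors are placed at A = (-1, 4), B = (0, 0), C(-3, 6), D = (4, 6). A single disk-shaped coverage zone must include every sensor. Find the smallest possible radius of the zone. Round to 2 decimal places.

4.03

By Welzl's lemma the MEC is supported by two points (diametrically opposite) or three points (on a circumcircle).
The minimum enclosing circle is determined by three boundary points: B, C, D.
Their circumcentre is (0.5, 4) with r² = 16.25.
The farthest remaining point A is at distance² 2.25 ≤ 16.25.
r = √(16.25) ≈ 4.03.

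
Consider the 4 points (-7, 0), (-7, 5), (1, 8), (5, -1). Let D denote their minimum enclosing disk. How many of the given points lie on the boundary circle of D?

By Welzl's lemma the MEC is supported by two points (diametrically opposite) or three points (on a circumcircle).
The farthest pair is (-7, 5)–(5, -1) with squared distance 180. The circle on this segment as diameter has centre (-1, 2) and r² = 180/4 = 45.
Check (-7, 0): distance² to centre = 40 ≤ 45, so it lies inside.
All remaining points lie in this disk, and no smaller disk contains both endpoints, so this is the minimum enclosing circle.
The points at distance exactly r from the centre are (-7, 5), (5, -1) — 2 points.

2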